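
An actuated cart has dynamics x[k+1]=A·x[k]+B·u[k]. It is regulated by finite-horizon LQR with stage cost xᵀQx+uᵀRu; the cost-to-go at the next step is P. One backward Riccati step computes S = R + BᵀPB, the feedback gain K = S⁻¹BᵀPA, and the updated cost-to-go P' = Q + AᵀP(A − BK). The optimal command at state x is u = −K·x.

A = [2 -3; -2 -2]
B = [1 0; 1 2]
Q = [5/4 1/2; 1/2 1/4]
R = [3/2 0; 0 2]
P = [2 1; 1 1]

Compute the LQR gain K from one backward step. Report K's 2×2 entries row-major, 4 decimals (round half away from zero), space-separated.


0.5217 -1.6522 -0.3478 -0.5652

BᵀP = [3.0000 2.0000; 2.0000 2.0000]
S = R + BᵀPB = [3/2 0; 0 2] + [5.0000 4.0000; 4.0000 4.0000] = [6.5000 4.0000; 4.0000 6.0000]
BᵀPA = [2.0000 -13.0000; 0.0000 -10.0000]
K = S⁻¹·BᵀPA = [0.5217 -1.6522; -0.3478 -0.5652]
A−BK = [1.4783 -1.3478; -1.8261 0.7826]
AᵀP(A−BK) = [2.9565 -2.6957; -2.6957 6.8696]
P' = Q + AᵀP(A−BK) = [4.2065 -2.1957; -2.1957 7.1196]
tr(P') = 11.3261


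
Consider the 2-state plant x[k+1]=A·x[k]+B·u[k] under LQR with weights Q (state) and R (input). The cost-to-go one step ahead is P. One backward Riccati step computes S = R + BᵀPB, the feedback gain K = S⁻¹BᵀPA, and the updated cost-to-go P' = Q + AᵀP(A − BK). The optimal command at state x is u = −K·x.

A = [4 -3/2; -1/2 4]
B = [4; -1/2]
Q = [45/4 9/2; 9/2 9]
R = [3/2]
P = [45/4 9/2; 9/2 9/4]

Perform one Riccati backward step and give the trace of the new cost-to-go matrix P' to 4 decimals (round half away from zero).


BᵀP = [42.7500 16.8750]
S = R + BᵀPB = [3/2] + [162.5625] = [164.0625]
BᵀPA = [162.5625 3.3750]
K = S⁻¹·BᵀPA = [0.9909 0.0206]
A−BK = [0.0366 -1.5823; -0.0046 4.0103]
AᵀP(A−BK) = [1.4863 0.0309; 0.0309 7.2431]
P' = Q + AᵀP(A−BK) = [12.7363 4.5309; 4.5309 16.2431]
tr(P') = 28.9794

28.9794


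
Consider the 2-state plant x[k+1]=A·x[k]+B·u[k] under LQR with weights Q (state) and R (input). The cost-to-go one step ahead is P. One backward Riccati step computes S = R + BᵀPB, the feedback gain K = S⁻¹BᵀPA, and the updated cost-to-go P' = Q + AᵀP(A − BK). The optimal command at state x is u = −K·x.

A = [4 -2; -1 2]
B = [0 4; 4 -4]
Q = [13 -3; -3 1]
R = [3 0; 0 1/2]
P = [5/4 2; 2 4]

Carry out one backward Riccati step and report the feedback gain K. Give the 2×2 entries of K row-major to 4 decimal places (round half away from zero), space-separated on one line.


0.5722 0.0229 0.6981 -0.4521

BᵀP = [8.0000 16.0000; -3.0000 -8.0000]
S = R + BᵀPB = [3 0; 0 1/2] + [64.0000 -32.0000; -32.0000 20.0000] = [67.0000 -32.0000; -32.0000 20.5000]
BᵀPA = [16.0000 16.0000; -4.0000 -10.0000]
K = S⁻¹·BᵀPA = [0.5722 0.0229; 0.6981 -0.4521]
A−BK = [1.2074 -0.1917; -0.4964 0.1001]
AᵀP(A−BK) = [1.6366 -0.1745; -0.1745 0.1130]
P' = Q + AᵀP(A−BK) = [14.6366 -3.1745; -3.1745 1.1130]
tr(P') = 15.7496


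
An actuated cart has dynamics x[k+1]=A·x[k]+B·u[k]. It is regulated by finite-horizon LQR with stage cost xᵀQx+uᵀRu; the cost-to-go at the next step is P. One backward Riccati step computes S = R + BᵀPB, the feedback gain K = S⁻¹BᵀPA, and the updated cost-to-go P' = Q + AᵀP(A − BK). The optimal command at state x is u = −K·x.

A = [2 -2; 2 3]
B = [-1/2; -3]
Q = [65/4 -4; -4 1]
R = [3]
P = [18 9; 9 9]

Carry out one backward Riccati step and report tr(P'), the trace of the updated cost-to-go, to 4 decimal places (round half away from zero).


80.0747

BᵀP = [-36.0000 -31.5000]
S = R + BᵀPB = [3] + [112.5000] = [115.5000]
BᵀPA = [-135.0000 -22.5000]
K = S⁻¹·BᵀPA = [-1.1688 -0.1948]
A−BK = [1.4156 -2.0974; -1.5065 2.4156]
AᵀP(A−BK) = [22.2078 -26.2987; -26.2987 40.6169]
P' = Q + AᵀP(A−BK) = [38.4578 -30.2987; -30.2987 41.6169]
tr(P') = 80.0747


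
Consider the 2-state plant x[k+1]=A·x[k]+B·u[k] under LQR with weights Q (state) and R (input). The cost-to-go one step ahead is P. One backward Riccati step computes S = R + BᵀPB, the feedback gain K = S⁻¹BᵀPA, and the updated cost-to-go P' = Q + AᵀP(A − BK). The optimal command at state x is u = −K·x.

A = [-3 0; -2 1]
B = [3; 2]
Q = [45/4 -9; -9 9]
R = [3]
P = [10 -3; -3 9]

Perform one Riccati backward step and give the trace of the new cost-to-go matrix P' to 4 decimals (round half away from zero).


BᵀP = [24.0000 9.0000]
S = R + BᵀPB = [3] + [90.0000] = [93.0000]
BᵀPA = [-90.0000 9.0000]
K = S⁻¹·BᵀPA = [-0.9677 0.0968]
A−BK = [-0.0968 -0.2903; -0.0645 0.8065]
AᵀP(A−BK) = [2.9032 -0.2903; -0.2903 8.1290]
P' = Q + AᵀP(A−BK) = [14.1532 -9.2903; -9.2903 17.1290]
tr(P') = 31.2823

31.2823


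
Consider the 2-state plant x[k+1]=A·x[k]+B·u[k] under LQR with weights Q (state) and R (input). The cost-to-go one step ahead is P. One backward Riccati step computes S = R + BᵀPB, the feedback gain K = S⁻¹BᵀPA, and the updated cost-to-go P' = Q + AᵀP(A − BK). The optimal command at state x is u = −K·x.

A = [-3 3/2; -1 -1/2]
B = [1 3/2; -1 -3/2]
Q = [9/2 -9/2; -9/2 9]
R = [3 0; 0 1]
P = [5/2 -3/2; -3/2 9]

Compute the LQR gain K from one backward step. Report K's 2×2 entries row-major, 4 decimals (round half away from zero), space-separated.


-0.0130 0.0975 -0.0585 0.4388

BᵀP = [4.0000 -10.5000; 6.0000 -15.7500]
S = R + BᵀPB = [3 0; 0 1] + [14.5000 21.7500; 21.7500 32.6250] = [17.5000 21.7500; 21.7500 33.6250]
BᵀPA = [-1.5000 11.2500; -2.2500 16.8750]
K = S⁻¹·BᵀPA = [-0.0130 0.0975; -0.0585 0.4388]
A−BK = [-2.8992 0.7443; -1.1008 0.2557]
AᵀP(A−BK) = [22.3489 -5.6165; -5.6165 1.6235]
P' = Q + AᵀP(A−BK) = [26.8489 -10.1165; -10.1165 10.6235]
tr(P') = 37.4724


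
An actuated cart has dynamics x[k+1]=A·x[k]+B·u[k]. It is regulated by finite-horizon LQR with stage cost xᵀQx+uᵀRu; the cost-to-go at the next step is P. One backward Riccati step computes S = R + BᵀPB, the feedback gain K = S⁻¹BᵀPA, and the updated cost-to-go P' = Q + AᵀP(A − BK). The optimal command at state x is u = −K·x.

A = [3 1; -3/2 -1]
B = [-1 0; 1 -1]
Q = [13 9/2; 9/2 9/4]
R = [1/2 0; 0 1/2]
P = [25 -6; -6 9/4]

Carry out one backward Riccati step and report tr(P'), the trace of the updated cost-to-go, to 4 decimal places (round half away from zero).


BᵀP = [-31.0000 8.2500; 6.0000 -2.2500]
S = R + BᵀPB = [1/2 0; 0 1/2] + [39.2500 -8.2500; -8.2500 2.2500] = [39.7500 -8.2500; -8.2500 2.7500]
BᵀPA = [-105.3750 -39.2500; 21.3750 8.2500]
K = S⁻¹·BᵀPA = [-2.7500 -0.9667; -0.4773 0.1000]
A−BK = [0.2500 0.0333; 0.7727 0.0667]
AᵀP(A−BK) = [4.4830 1.3750; 1.3750 0.4833]
P' = Q + AᵀP(A−BK) = [17.4830 5.8750; 5.8750 2.7333]
tr(P') = 20.2163

20.2163


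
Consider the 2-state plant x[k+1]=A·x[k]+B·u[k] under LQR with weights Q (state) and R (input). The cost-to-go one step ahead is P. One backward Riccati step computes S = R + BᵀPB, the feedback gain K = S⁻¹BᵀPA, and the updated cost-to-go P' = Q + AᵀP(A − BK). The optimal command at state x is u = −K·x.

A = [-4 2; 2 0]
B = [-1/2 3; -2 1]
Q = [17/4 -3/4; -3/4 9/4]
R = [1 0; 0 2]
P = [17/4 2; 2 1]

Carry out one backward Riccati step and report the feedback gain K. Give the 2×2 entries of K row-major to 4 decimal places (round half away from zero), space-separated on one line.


0.2945 -0.2755 -0.7268 0.4434

BᵀP = [-6.1250 -3.0000; 14.7500 7.0000]
S = R + BᵀPB = [1 0; 0 2] + [9.0625 -21.3750; -21.3750 51.2500] = [10.0625 -21.3750; -21.3750 53.2500]
BᵀPA = [18.5000 -12.2500; -45.0000 29.5000]
K = S⁻¹·BᵀPA = [0.2945 -0.2755; -0.7268 0.4434]
A−BK = [-1.6722 0.5321; 3.3159 -0.9945]
AᵀP(A−BK) = [1.8432 -0.9501; -0.9501 0.5447]
P' = Q + AᵀP(A−BK) = [6.0932 -1.7001; -1.7001 2.7947]
tr(P') = 8.8880


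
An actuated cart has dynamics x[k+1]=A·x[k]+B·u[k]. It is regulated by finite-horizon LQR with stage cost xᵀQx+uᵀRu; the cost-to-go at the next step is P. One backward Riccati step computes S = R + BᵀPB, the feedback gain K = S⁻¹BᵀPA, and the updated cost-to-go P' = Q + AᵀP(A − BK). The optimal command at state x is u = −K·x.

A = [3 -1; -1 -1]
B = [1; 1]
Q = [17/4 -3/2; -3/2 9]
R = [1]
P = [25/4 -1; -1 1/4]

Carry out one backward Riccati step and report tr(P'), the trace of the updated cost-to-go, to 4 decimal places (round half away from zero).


BᵀP = [5.2500 -0.7500]
S = R + BᵀPB = [1] + [4.5000] = [5.5000]
BᵀPA = [16.5000 -4.5000]
K = S⁻¹·BᵀPA = [3.0000 -0.8182]
A−BK = [0.0000 -0.1818; -4.0000 -0.1818]
AᵀP(A−BK) = [13.0000 -3.0000; -3.0000 0.8182]
P' = Q + AᵀP(A−BK) = [17.2500 -4.5000; -4.5000 9.8182]
tr(P') = 27.0682

27.0682


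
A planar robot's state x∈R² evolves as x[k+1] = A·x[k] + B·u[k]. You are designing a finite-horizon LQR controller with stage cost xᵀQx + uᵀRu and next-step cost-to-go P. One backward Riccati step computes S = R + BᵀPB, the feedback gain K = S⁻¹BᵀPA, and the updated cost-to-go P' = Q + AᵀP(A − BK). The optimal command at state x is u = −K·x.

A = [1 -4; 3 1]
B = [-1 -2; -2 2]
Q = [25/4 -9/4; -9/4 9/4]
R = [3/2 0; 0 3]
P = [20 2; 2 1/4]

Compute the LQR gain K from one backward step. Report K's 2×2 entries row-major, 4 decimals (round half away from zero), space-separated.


-0.6333 1.4067 -0.2833 1.1767

BᵀP = [-24.0000 -2.5000; -36.0000 -3.5000]
S = R + BᵀPB = [3/2 0; 0 3] + [29.0000 43.0000; 43.0000 65.0000] = [30.5000 43.0000; 43.0000 68.0000]
BᵀPA = [-31.5000 93.5000; -46.5000 140.5000]
K = S⁻¹·BᵀPA = [-0.6333 1.4067; -0.2833 1.1767]
A−BK = [-0.2000 -0.2400; 2.3000 1.4600]
AᵀP(A−BK) = [1.1250 -2.2250; -2.2250 7.4050]
P' = Q + AᵀP(A−BK) = [7.3750 -4.4750; -4.4750 9.6550]
tr(P') = 17.0300


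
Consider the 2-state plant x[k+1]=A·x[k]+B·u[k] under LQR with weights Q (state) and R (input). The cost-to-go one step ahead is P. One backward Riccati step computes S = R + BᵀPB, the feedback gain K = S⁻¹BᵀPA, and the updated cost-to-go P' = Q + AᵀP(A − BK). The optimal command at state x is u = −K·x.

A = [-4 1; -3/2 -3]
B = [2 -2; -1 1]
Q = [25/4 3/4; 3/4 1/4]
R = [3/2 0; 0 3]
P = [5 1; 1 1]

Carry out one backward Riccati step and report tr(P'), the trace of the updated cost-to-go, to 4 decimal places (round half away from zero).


28.6250

BᵀP = [9.0000 1.0000; -9.0000 -1.0000]
S = R + BᵀPB = [3/2 0; 0 3] + [17.0000 -17.0000; -17.0000 17.0000] = [18.5000 -17.0000; -17.0000 20.0000]
BᵀPA = [-37.5000 6.0000; 37.5000 -6.0000]
K = S⁻¹·BᵀPA = [-1.3889 0.2222; 0.6944 -0.1111]
A−BK = [0.1667 0.3333; -3.5833 -2.6667]
AᵀP(A−BK) = [16.1250 7.5000; 7.5000 6.0000]
P' = Q + AᵀP(A−BK) = [22.3750 8.2500; 8.2500 6.2500]
tr(P') = 28.6250


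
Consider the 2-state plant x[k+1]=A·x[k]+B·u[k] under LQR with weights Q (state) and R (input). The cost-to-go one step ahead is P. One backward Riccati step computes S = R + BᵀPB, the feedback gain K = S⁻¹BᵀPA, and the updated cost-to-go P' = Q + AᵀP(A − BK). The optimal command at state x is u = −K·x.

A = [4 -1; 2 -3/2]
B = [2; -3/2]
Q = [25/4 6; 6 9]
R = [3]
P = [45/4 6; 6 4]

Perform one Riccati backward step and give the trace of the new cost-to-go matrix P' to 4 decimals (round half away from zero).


113.9643

BᵀP = [13.5000 6.0000]
S = R + BᵀPB = [3] + [18.0000] = [21.0000]
BᵀPA = [66.0000 -22.5000]
K = S⁻¹·BᵀPA = [3.1429 -1.0714]
A−BK = [-2.2857 1.1429; 6.7143 -3.1071]
AᵀP(A−BK) = [84.5714 -34.2857; -34.2857 14.1429]
P' = Q + AᵀP(A−BK) = [90.8214 -28.2857; -28.2857 23.1429]
tr(P') = 113.9643


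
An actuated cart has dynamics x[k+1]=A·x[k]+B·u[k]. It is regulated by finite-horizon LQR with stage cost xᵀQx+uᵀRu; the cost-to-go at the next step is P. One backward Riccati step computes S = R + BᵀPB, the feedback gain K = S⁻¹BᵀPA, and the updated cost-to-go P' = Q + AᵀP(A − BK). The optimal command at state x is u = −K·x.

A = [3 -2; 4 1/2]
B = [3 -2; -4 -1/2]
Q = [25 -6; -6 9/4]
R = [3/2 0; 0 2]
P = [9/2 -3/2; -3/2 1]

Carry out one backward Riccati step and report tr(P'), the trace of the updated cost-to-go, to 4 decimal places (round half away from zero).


BᵀP = [19.5000 -8.5000; -8.2500 2.5000]
S = R + BᵀPB = [3/2 0; 0 2] + [92.5000 -34.7500; -34.7500 15.2500] = [94.0000 -34.7500; -34.7500 17.2500]
BᵀPA = [24.5000 -43.2500; -14.7500 17.7500]
K = S⁻¹·BᵀPA = [-0.2173 -0.3122; -1.2928 0.4000]
A−BK = [1.0663 -0.2633; 2.4845 -0.5490]
AᵀP(A−BK) = [6.7549 -1.7004; -1.7004 0.6459]
P' = Q + AᵀP(A−BK) = [31.7549 -7.7004; -7.7004 2.8959]
tr(P') = 34.6508

34.6508


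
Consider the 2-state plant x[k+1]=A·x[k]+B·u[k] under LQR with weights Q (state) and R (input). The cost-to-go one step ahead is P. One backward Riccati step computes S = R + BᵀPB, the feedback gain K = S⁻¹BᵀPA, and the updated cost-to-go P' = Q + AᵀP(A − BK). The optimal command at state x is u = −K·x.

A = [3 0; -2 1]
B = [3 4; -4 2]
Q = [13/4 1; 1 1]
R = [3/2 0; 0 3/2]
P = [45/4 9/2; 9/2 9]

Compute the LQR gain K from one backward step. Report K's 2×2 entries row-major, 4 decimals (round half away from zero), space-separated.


BᵀP = [15.7500 -22.5000; 54.0000 36.0000]
S = R + BᵀPB = [3/2 0; 0 3/2] + [137.2500 18.0000; 18.0000 288.0000] = [138.7500 18.0000; 18.0000 289.5000]
BᵀPA = [92.2500 -22.5000; 90.0000 36.0000]
K = S⁻¹·BᵀPA = [0.6296 -0.1797; 0.2717 0.1355]
A−BK = [0.0242 -0.0029; -0.0250 0.0100]
AᵀP(A−BK) = [0.7122 -0.1161; -0.1161 0.0767]
P' = Q + AᵀP(A−BK) = [3.9622 0.8839; 0.8839 1.0767]
tr(P') = 5.0389

0.6296 -0.1797 0.2717 0.1355


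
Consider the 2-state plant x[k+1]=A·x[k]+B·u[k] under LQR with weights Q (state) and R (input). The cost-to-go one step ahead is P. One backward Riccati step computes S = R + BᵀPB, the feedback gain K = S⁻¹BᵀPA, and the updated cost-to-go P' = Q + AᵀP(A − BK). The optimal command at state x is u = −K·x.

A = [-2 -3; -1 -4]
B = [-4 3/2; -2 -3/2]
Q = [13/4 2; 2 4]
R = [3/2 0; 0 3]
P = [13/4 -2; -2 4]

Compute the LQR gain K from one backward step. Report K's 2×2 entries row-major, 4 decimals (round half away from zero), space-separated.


BᵀP = [-9.0000 0.0000; 7.8750 -9.0000]
S = R + BᵀPB = [3/2 0; 0 3] + [36.0000 -13.5000; -13.5000 25.3125] = [37.5000 -13.5000; -13.5000 28.3125]
BᵀPA = [18.0000 27.0000; -6.7500 12.3750]
K = S⁻¹·BᵀPA = [0.4759 1.0592; -0.0115 0.9421]
A−BK = [-0.0793 -0.1765; -0.0656 -0.4685]
AᵀP(A−BK) = [0.3569 0.7944; 0.7944 4.9939]
P' = Q + AᵀP(A−BK) = [3.6069 2.7944; 2.7944 8.9939]
tr(P') = 12.6008

0.4759 1.0592 -0.0115 0.9421


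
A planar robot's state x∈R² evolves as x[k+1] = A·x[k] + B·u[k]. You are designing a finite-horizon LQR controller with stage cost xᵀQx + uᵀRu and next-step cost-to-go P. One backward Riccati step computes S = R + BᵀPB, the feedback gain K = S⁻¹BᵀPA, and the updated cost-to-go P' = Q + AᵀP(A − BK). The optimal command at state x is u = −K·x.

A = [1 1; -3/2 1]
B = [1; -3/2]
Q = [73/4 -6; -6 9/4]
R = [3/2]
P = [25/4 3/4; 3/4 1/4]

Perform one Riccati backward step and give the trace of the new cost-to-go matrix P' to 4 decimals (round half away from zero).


BᵀP = [5.1250 0.3750]
S = R + BᵀPB = [3/2] + [4.5625] = [6.0625]
BᵀPA = [4.5625 5.5000]
K = S⁻¹·BᵀPA = [0.7526 0.9072]
A−BK = [0.2474 0.0928; -0.3711 2.3608]
AᵀP(A−BK) = [1.1289 1.3608; 1.3608 3.0103]
P' = Q + AᵀP(A−BK) = [19.3789 -4.6392; -4.6392 5.2603]
tr(P') = 24.6392

24.6392


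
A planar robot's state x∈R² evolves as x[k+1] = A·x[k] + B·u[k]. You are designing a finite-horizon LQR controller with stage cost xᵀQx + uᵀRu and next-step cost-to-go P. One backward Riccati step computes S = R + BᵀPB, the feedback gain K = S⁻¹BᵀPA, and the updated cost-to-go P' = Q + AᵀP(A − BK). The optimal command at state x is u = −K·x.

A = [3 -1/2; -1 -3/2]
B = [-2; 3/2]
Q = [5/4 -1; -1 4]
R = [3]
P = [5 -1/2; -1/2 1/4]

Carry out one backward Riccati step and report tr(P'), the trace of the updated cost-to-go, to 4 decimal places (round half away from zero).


11.5841

BᵀP = [-10.7500 1.3750]
S = R + BᵀPB = [3] + [23.5625] = [26.5625]
BᵀPA = [-33.6250 3.3125]
K = S⁻¹·BᵀPA = [-1.2659 0.1247]
A−BK = [0.4682 -0.2506; 0.8988 -1.6871]
AᵀP(A−BK) = [5.6847 -0.9318; -0.9318 0.6494]
P' = Q + AᵀP(A−BK) = [6.9347 -1.9318; -1.9318 4.6494]
tr(P') = 11.5841


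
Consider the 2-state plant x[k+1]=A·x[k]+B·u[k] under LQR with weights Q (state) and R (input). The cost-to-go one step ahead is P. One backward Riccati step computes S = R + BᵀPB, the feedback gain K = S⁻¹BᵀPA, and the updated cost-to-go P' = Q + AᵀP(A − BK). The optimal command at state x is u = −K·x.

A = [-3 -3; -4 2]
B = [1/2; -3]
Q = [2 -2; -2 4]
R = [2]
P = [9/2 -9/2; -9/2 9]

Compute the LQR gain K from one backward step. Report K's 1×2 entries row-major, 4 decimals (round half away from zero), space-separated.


BᵀP = [15.7500 -29.2500]
S = R + BᵀPB = [2] + [95.6250] = [97.6250]
BᵀPA = [69.7500 -105.7500]
K = S⁻¹·BᵀPA = [0.7145 -1.0832]
A−BK = [-3.3572 -2.4584; -1.8566 -1.2497]
AᵀP(A−BK) = [26.6658 17.0551; 17.0551 15.9488]
P' = Q + AᵀP(A−BK) = [28.6658 15.0551; 15.0551 19.9488]
tr(P') = 48.6146

0.7145 -1.0832


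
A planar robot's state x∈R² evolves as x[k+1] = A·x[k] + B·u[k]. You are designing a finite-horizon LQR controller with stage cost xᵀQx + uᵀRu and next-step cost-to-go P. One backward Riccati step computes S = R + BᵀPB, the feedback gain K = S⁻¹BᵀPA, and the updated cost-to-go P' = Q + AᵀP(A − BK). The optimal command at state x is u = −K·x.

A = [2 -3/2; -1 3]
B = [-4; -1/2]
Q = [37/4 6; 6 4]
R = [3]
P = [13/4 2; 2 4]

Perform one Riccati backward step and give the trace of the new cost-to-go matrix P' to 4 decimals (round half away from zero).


BᵀP = [-14.0000 -10.0000]
S = R + BᵀPB = [3] + [61.0000] = [64.0000]
BᵀPA = [-18.0000 -9.0000]
K = S⁻¹·BᵀPA = [-0.2813 -0.1406]
A−BK = [0.8750 -2.0625; -1.1406 2.9297]
AᵀP(A−BK) = [3.9375 -9.2813; -9.2813 24.0469]
P' = Q + AᵀP(A−BK) = [13.1875 -3.2813; -3.2813 28.0469]
tr(P') = 41.2344

41.2344


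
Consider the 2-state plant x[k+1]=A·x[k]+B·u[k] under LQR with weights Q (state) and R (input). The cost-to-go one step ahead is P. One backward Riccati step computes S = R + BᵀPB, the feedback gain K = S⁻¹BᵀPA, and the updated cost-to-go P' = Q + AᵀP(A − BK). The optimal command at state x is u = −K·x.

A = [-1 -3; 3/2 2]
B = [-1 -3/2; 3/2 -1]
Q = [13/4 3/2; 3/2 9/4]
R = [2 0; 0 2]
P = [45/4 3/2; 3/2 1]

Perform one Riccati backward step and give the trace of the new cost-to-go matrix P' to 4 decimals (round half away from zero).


12.9746

BᵀP = [-9.0000 0.0000; -18.3750 -3.2500]
S = R + BᵀPB = [2 0; 0 2] + [9.0000 13.5000; 13.5000 30.8125] = [11.0000 13.5000; 13.5000 32.8125]
BᵀPA = [9.0000 27.0000; 13.5000 48.6250]
K = S⁻¹·BᵀPA = [0.6327 1.2844; 0.1511 0.9535]
A−BK = [-0.1406 -0.2854; 0.7020 1.0269]
AᵀP(A−BK) = [1.2655 2.5687; 2.5687 6.2092]
P' = Q + AᵀP(A−BK) = [4.5155 4.0687; 4.0687 8.4592]
tr(P') = 12.9746


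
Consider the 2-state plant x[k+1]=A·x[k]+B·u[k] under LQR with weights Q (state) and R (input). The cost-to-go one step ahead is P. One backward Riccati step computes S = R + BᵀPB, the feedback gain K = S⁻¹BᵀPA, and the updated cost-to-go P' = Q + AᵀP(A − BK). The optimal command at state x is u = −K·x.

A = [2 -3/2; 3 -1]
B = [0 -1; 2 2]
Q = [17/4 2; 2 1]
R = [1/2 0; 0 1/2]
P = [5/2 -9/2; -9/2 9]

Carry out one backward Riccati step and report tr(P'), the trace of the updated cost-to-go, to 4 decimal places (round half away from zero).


BᵀP = [-9.0000 18.0000; -11.5000 22.5000]
S = R + BᵀPB = [1/2 0; 0 1/2] + [36.0000 45.0000; 45.0000 56.5000] = [36.5000 45.0000; 45.0000 57.0000]
BᵀPA = [36.0000 -4.5000; 44.5000 -5.2500]
K = S⁻¹·BᵀPA = [0.8919 -0.3649; 0.0766 0.1959]
A−BK = [2.0766 -1.3041; 1.0631 -0.6622]
AᵀP(A−BK) = [1.4842 -0.8345; -0.8345 0.5118]
P' = Q + AᵀP(A−BK) = [5.7342 1.1655; 1.1655 1.5118]
tr(P') = 7.2461

7.2461


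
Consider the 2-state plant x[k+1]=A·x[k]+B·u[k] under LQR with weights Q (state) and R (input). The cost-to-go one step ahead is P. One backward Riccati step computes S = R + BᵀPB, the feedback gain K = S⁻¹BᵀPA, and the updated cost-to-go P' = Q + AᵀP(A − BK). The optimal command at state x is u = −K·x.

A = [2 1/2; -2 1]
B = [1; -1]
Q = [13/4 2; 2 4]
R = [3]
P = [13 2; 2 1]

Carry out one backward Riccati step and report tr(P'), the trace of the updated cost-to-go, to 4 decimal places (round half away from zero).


19.4808

BᵀP = [11.0000 1.0000]
S = R + BᵀPB = [3] + [10.0000] = [13.0000]
BᵀPA = [20.0000 6.5000]
K = S⁻¹·BᵀPA = [1.5385 0.5000]
A−BK = [0.4615 0.0000; -0.4615 1.5000]
AᵀP(A−BK) = [9.2308 3.0000; 3.0000 3.0000]
P' = Q + AᵀP(A−BK) = [12.4808 5.0000; 5.0000 7.0000]
tr(P') = 19.4808


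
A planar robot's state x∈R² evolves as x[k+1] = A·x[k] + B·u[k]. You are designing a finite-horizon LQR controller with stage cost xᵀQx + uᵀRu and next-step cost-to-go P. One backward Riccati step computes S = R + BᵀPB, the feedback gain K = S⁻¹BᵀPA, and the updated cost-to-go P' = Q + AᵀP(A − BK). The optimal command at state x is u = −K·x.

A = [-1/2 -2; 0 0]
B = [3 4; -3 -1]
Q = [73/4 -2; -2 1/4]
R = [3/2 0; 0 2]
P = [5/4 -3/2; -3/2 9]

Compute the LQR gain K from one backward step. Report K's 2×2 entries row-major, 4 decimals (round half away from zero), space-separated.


0.0313 0.1250 -0.1225 -0.4898

BᵀP = [8.2500 -31.5000; 6.5000 -15.0000]
S = R + BᵀPB = [3/2 0; 0 2] + [119.2500 64.5000; 64.5000 41.0000] = [120.7500 64.5000; 64.5000 43.0000]
BᵀPA = [-4.1250 -16.5000; -3.2500 -13.0000]
K = S⁻¹·BᵀPA = [0.0313 0.1250; -0.1225 -0.4898]
A−BK = [-0.1039 -0.4157; -0.0287 -0.1148]
AᵀP(A−BK) = [0.0434 0.1737; 0.1737 0.6948]
P' = Q + AᵀP(A−BK) = [18.2934 -1.8263; -1.8263 0.9448]
tr(P') = 19.2382


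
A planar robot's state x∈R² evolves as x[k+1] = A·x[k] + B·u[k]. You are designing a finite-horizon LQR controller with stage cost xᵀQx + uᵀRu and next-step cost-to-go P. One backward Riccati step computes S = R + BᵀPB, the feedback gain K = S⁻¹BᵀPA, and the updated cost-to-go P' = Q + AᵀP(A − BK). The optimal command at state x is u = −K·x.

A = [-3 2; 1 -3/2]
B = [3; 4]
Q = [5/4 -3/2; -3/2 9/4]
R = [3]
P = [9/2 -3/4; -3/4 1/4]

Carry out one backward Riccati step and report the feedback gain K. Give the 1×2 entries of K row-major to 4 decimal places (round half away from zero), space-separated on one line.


-1.1102 0.7754

BᵀP = [10.5000 -1.2500]
S = R + BᵀPB = [3] + [26.5000] = [29.5000]
BᵀPA = [-32.7500 22.8750]
K = S⁻¹·BᵀPA = [-1.1102 0.7754]
A−BK = [0.3305 -0.3263; 5.4407 -4.6017]
AᵀP(A−BK) = [8.8919 -6.8549; -6.8549 5.3247]
P' = Q + AᵀP(A−BK) = [10.1419 -8.3549; -8.3549 7.5747]
tr(P') = 17.7166


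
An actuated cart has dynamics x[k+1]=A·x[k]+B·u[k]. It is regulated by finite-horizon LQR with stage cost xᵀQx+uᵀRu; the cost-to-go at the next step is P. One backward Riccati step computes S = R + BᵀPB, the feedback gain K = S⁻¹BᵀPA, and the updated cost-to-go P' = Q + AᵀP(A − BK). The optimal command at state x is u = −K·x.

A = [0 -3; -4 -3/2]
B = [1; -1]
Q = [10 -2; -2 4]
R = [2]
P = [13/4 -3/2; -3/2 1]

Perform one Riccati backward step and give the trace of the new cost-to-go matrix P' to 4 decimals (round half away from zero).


25.2703

BᵀP = [4.7500 -2.5000]
S = R + BᵀPB = [2] + [7.2500] = [9.2500]
BᵀPA = [10.0000 -10.5000]
K = S⁻¹·BᵀPA = [1.0811 -1.1351]
A−BK = [-1.0811 -1.8649; -2.9189 -2.6351]
AᵀP(A−BK) = [5.1892 -0.6486; -0.6486 6.0811]
P' = Q + AᵀP(A−BK) = [15.1892 -2.6486; -2.6486 10.0811]
tr(P') = 25.2703


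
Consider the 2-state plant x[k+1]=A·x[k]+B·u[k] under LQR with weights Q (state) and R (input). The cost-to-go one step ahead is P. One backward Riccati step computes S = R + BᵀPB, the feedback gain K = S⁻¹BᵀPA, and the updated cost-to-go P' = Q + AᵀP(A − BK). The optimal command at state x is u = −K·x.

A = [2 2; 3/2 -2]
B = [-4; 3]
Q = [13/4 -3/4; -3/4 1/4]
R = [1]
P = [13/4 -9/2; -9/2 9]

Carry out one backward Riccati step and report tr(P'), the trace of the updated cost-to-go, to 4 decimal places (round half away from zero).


9.3812

BᵀP = [-26.5000 45.0000]
S = R + BᵀPB = [1] + [241.0000] = [242.0000]
BᵀPA = [14.5000 -143.0000]
K = S⁻¹·BᵀPA = [0.0599 -0.5909]
A−BK = [2.2397 -0.3636; 1.3202 -0.2273]
AᵀP(A−BK) = [5.3812 -0.9318; -0.9318 0.5000]
P' = Q + AᵀP(A−BK) = [8.6312 -1.6818; -1.6818 0.7500]
tr(P') = 9.3812


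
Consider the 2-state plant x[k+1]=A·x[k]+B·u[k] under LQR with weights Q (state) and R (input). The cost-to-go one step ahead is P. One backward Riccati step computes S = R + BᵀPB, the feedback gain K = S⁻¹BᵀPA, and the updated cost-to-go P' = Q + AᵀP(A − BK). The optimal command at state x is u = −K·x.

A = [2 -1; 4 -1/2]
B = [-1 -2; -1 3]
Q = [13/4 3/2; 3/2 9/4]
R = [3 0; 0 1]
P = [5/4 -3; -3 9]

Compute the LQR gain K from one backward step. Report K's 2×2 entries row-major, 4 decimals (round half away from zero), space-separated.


BᵀP = [1.7500 -6.0000; -11.5000 33.0000]
S = R + BᵀPB = [3 0; 0 1] + [4.2500 -21.5000; -21.5000 122.0000] = [7.2500 -21.5000; -21.5000 123.0000]
BᵀPA = [-20.5000 1.2500; 109.0000 -5.0000]
K = S⁻¹·BᵀPA = [-0.4144 0.1077; 0.8137 -0.0218]
A−BK = [3.2130 -0.9360; 1.1444 -0.3268]
AᵀP(A−BK) = [3.8068 -0.9133; -0.9133 0.2563]
P' = Q + AᵀP(A−BK) = [7.0568 0.5867; 0.5867 2.5063]
tr(P') = 9.5630

-0.4144 0.1077 0.8137 -0.0218


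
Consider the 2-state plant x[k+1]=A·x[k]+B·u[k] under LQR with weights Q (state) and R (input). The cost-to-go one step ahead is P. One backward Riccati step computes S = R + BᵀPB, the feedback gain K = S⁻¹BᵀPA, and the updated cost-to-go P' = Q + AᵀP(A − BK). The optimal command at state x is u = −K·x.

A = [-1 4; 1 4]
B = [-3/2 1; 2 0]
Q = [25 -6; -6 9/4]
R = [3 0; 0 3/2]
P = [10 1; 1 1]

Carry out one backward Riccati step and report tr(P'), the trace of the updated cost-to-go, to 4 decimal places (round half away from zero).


67.5944

BᵀP = [-13.0000 0.5000; 10.0000 1.0000]
S = R + BᵀPB = [3 0; 0 3/2] + [20.5000 -13.0000; -13.0000 10.0000] = [23.5000 -13.0000; -13.0000 11.5000]
BᵀPA = [13.5000 -50.0000; -9.0000 44.0000]
K = S⁻¹·BᵀPA = [0.3778 -0.0296; -0.3556 3.7926]
A−BK = [-0.0778 0.1630; 0.2444 4.0593]
AᵀP(A−BK) = [0.7000 -1.4667; -1.4667 39.6444]
P' = Q + AᵀP(A−BK) = [25.7000 -7.4667; -7.4667 41.8944]
tr(P') = 67.5944


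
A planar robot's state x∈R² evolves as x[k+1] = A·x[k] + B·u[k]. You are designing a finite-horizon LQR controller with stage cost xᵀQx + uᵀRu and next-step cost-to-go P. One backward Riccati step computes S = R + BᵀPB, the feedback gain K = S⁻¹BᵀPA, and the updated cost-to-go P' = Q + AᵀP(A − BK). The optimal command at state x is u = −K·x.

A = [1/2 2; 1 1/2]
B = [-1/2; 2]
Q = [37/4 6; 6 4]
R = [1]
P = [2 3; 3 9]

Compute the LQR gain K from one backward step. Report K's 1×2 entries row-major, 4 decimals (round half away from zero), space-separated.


BᵀP = [5.0000 16.5000]
S = R + BᵀPB = [1] + [30.5000] = [31.5000]
BᵀPA = [19.0000 18.2500]
K = S⁻¹·BᵀPA = [0.6032 0.5794]
A−BK = [0.8016 2.2897; -0.2063 -0.6587]
AᵀP(A−BK) = [1.0397 2.2421; 2.2421 5.6766]
P' = Q + AᵀP(A−BK) = [10.2897 8.2421; 8.2421 9.6766]
tr(P') = 19.9663

0.6032 0.5794


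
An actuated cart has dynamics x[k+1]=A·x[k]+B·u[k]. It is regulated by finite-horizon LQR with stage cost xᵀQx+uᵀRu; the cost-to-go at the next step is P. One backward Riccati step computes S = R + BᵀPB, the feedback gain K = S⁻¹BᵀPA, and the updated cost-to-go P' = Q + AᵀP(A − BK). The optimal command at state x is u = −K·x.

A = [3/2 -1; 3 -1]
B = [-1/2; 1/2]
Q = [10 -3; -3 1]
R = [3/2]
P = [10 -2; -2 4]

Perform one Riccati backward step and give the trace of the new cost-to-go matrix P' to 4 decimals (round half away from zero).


60.0000

BᵀP = [-6.0000 3.0000]
S = R + BᵀPB = [3/2] + [4.5000] = [6.0000]
BᵀPA = [0.0000 3.0000]
K = S⁻¹·BᵀPA = [0.0000 0.5000]
A−BK = [1.5000 -0.7500; 3.0000 -1.2500]
AᵀP(A−BK) = [40.5000 -18.0000; -18.0000 8.5000]
P' = Q + AᵀP(A−BK) = [50.5000 -21.0000; -21.0000 9.5000]
tr(P') = 60.0000


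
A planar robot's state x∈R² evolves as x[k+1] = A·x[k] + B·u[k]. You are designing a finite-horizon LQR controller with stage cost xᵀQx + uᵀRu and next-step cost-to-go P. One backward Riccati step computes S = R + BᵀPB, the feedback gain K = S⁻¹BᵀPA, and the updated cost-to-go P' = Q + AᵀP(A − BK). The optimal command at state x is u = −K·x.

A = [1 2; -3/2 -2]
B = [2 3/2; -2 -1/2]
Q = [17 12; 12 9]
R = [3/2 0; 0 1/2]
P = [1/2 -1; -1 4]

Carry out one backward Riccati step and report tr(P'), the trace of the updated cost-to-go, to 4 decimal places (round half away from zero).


BᵀP = [3.0000 -10.0000; 1.2500 -3.5000]
S = R + BᵀPB = [3/2 0; 0 1/2] + [26.0000 9.5000; 9.5000 3.6250] = [27.5000 9.5000; 9.5000 4.1250]
BᵀPA = [18.0000 26.0000; 6.5000 9.5000]
K = S⁻¹·BᵀPA = [0.5391 0.7332; 0.3342 0.6146]
A−BK = [-0.5795 -0.3881; -0.2547 -0.2264]
AᵀP(A−BK) = [0.6240 0.8086; 0.8086 1.0997]
P' = Q + AᵀP(A−BK) = [17.6240 12.8086; 12.8086 10.0997]
tr(P') = 27.7237

27.7237


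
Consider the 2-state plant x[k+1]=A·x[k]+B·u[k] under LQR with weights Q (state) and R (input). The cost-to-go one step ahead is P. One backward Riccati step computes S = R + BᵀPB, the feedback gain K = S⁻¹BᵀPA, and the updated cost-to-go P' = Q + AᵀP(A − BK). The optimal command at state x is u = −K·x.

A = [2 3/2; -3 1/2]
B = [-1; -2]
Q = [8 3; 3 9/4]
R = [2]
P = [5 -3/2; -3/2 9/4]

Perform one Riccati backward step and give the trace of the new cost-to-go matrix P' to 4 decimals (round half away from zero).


BᵀP = [-2.0000 -3.0000]
S = R + BᵀPB = [2] + [8.0000] = [10.0000]
BᵀPA = [5.0000 -4.5000]
K = S⁻¹·BᵀPA = [0.5000 -0.4500]
A−BK = [2.5000 1.0500; -2.0000 -0.4000]
AᵀP(A−BK) = [55.7500 19.1250; 19.1250 7.5375]
P' = Q + AᵀP(A−BK) = [63.7500 22.1250; 22.1250 9.7875]
tr(P') = 73.5375

73.5375


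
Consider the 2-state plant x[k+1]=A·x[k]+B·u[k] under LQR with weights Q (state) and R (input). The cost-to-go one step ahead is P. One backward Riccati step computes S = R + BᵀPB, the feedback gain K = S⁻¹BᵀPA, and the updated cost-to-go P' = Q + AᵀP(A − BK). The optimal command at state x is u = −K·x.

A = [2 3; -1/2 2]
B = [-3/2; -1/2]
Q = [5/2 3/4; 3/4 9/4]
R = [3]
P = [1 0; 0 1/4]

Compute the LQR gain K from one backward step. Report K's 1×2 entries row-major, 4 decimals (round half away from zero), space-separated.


-0.5529 -0.8941

BᵀP = [-1.5000 -0.1250]
S = R + BᵀPB = [3] + [2.3125] = [5.3125]
BᵀPA = [-2.9375 -4.7500]
K = S⁻¹·BᵀPA = [-0.5529 -0.8941]
A−BK = [1.1706 1.6588; -0.7765 1.5529]
AᵀP(A−BK) = [2.4382 3.1235; 3.1235 5.7529]
P' = Q + AᵀP(A−BK) = [4.9382 3.8735; 3.8735 8.0029]
tr(P') = 12.9412


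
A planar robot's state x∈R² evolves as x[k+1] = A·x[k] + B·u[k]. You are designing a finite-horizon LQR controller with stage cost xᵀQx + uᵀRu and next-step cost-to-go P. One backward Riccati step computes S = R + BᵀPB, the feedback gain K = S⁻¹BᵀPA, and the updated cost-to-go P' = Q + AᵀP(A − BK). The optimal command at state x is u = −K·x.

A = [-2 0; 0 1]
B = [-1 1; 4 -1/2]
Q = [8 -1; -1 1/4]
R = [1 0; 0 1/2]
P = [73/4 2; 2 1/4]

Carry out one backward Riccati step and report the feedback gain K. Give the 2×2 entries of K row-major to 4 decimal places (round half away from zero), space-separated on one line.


BᵀP = [-10.2500 -1.0000; 17.2500 1.8750]
S = R + BᵀPB = [1 0; 0 1/2] + [6.2500 -9.7500; -9.7500 16.3125] = [7.2500 -9.7500; -9.7500 16.8125]
BᵀPA = [20.5000 -1.0000; -34.5000 1.8750]
K = S⁻¹·BᵀPA = [0.3087 0.0547; -1.8730 0.1433]
A−BK = [0.1817 -0.0885; -2.1712 0.8526]
AᵀP(A−BK) = [2.0524 -0.1794; -0.1794 0.0361]
P' = Q + AᵀP(A−BK) = [10.0524 -1.1794; -1.1794 0.2861]
tr(P') = 10.3385

0.3087 0.0547 -1.8730 0.1433


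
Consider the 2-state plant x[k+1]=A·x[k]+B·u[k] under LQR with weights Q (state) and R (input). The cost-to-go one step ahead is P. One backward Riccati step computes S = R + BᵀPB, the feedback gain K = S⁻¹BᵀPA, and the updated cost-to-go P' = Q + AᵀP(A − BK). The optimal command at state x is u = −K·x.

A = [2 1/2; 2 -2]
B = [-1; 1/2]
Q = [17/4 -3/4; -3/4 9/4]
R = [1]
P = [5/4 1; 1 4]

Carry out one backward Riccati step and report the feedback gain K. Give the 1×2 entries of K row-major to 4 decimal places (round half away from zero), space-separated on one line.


BᵀP = [-0.7500 1.0000]
S = R + BᵀPB = [1] + [1.2500] = [2.2500]
BᵀPA = [0.5000 -2.3750]
K = S⁻¹·BᵀPA = [0.2222 -1.0556]
A−BK = [2.2222 -0.5556; 1.8889 -1.4722]
AᵀP(A−BK) = [28.8889 -17.2222; -17.2222 11.8056]
P' = Q + AᵀP(A−BK) = [33.1389 -17.9722; -17.9722 14.0556]
tr(P') = 47.1944

0.2222 -1.0556


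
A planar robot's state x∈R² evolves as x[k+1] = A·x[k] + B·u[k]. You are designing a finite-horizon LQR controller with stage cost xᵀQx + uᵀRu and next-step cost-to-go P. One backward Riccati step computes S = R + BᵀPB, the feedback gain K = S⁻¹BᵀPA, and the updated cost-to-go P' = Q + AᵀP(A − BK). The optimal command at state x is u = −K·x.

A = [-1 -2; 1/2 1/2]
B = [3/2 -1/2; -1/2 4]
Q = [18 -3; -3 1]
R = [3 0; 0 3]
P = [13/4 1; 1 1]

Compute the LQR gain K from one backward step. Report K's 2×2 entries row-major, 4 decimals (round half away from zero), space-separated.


BᵀP = [4.3750 1.0000; 2.3750 3.5000]
S = R + BᵀPB = [3 0; 0 3] + [6.0625 1.8125; 1.8125 12.8125] = [9.0625 1.8125; 1.8125 15.8125]
BᵀPA = [-3.8750 -8.2500; -0.6250 -3.0000]
K = S⁻¹·BᵀPA = [-0.4295 -0.8929; 0.0097 -0.0874]
A−BK = [-0.3509 -0.7044; 0.2464 0.4031]
AᵀP(A−BK) = [0.8416 1.7355; 1.7355 3.6217]
P' = Q + AᵀP(A−BK) = [18.8416 -1.2645; -1.2645 4.6217]
tr(P') = 23.4633

-0.4295 -0.8929 0.0097 -0.0874


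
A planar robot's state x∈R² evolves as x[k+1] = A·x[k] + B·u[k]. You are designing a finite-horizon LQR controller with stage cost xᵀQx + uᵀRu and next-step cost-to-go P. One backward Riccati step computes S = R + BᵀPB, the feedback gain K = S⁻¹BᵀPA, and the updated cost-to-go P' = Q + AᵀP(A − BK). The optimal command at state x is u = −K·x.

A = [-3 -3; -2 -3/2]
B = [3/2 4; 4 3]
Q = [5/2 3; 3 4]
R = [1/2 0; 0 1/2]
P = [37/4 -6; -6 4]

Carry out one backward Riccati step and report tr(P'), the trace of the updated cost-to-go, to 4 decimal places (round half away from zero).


BᵀP = [-10.1250 7.0000; 19.0000 -12.0000]
S = R + BᵀPB = [1/2 0; 0 1/2] + [12.8125 -19.5000; -19.5000 40.0000] = [13.3125 -19.5000; -19.5000 40.5000]
BᵀPA = [16.3750 19.8750; -33.0000 -39.0000]
K = S⁻¹·BᵀPA = [0.1239 0.2796; -0.7552 -0.8283]
A−BK = [-0.1652 -0.1062; -0.2301 -0.1336]
AᵀP(A−BK) = [0.3009 0.3363; 0.3363 0.3876]
P' = Q + AᵀP(A−BK) = [2.8009 3.3363; 3.3363 4.3876]
tr(P') = 7.1885

7.1885


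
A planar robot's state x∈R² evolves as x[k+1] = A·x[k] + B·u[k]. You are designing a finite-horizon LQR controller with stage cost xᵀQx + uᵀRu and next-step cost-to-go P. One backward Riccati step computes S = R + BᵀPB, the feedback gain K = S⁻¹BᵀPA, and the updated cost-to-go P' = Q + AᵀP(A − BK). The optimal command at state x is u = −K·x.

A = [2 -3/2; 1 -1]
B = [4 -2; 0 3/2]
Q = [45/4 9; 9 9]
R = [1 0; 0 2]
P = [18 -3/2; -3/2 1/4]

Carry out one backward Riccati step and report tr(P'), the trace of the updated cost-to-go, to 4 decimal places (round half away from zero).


BᵀP = [72.0000 -6.0000; -38.2500 3.3750]
S = R + BᵀPB = [1 0; 0 2] + [288.0000 -153.0000; -153.0000 81.5625] = [289.0000 -153.0000; -153.0000 83.5625]
BᵀPA = [138.0000 -102.0000; -73.1250 54.0000]
K = S⁻¹·BᵀPA = [0.4638 -0.3529; -0.0258 0.0000]
A−BK = [0.0930 -0.0882; 1.0387 -1.0000]
AᵀP(A−BK) = [0.3521 -0.2941; -0.2941 0.2500]
P' = Q + AᵀP(A−BK) = [11.6021 8.7059; 8.7059 9.2500]
tr(P') = 20.8521

20.8521


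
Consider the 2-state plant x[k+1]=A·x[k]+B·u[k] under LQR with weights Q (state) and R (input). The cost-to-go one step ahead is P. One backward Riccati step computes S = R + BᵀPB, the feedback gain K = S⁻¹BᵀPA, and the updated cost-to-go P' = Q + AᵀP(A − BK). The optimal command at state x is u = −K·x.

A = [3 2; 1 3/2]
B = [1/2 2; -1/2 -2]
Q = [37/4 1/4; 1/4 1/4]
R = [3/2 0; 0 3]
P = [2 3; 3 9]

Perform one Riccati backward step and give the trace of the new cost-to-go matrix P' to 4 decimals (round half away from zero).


65.1029

BᵀP = [-0.5000 -3.0000; -2.0000 -12.0000]
S = R + BᵀPB = [3/2 0; 0 3] + [1.2500 5.0000; 5.0000 20.0000] = [2.7500 5.0000; 5.0000 23.0000]
BᵀPA = [-4.5000 -5.5000; -18.0000 -22.0000]
K = S⁻¹·BᵀPA = [-0.3529 -0.4314; -0.7059 -0.8627]
A−BK = [4.5882 3.9412; -0.5882 -0.4412]
AᵀP(A−BK) = [30.7059 27.5294; 27.5294 24.8971]
P' = Q + AᵀP(A−BK) = [39.9559 27.7794; 27.7794 25.1471]
tr(P') = 65.1029


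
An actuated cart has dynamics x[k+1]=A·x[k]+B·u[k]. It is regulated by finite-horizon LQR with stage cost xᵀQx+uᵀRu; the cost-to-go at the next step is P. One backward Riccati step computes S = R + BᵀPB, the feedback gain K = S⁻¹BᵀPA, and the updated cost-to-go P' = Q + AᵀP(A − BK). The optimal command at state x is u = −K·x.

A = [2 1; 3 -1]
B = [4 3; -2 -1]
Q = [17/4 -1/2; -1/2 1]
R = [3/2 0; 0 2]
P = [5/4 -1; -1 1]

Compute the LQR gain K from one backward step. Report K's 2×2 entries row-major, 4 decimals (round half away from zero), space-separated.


-0.1212 0.2424 0.0382 0.1089

BᵀP = [7.0000 -6.0000; 4.7500 -4.0000]
S = R + BᵀPB = [3/2 0; 0 2] + [40.0000 27.0000; 27.0000 18.2500] = [41.5000 27.0000; 27.0000 20.2500]
BᵀPA = [-4.0000 13.0000; -2.5000 8.7500]
K = S⁻¹·BᵀPA = [-0.1212 0.2424; 0.0382 0.1089]
A−BK = [2.3704 -0.2963; 2.7957 -0.4063]
AᵀP(A−BK) = [1.6105 -0.2581; -0.2581 0.1459]
P' = Q + AᵀP(A−BK) = [5.8605 -0.7581; -0.7581 1.1459]
tr(P') = 7.0065


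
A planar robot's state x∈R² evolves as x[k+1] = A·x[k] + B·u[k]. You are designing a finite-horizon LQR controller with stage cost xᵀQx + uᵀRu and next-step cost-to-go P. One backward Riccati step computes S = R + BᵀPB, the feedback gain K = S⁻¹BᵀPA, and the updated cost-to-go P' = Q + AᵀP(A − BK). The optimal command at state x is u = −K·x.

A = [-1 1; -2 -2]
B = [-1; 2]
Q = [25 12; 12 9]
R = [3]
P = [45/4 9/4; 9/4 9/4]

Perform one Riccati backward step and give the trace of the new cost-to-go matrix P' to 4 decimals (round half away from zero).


BᵀP = [-6.7500 2.2500]
S = R + BᵀPB = [3] + [11.2500] = [14.2500]
BᵀPA = [2.2500 -11.2500]
K = S⁻¹·BᵀPA = [0.1579 -0.7895]
A−BK = [-0.8421 0.2105; -2.3158 -0.4211]
AᵀP(A−BK) = [28.8947 -0.4737; -0.4737 2.3684]
P' = Q + AᵀP(A−BK) = [53.8947 11.5263; 11.5263 11.3684]
tr(P') = 65.2632

65.2632


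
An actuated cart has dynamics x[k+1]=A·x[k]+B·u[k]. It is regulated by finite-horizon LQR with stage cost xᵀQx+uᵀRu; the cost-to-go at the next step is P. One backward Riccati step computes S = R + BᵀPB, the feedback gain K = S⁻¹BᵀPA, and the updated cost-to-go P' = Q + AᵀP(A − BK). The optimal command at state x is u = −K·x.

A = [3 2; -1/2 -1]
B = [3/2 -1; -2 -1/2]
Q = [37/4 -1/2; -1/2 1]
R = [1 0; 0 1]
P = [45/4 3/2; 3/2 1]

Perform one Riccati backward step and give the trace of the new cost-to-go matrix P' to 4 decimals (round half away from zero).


BᵀP = [13.8750 0.2500; -12.0000 -2.0000]
S = R + BᵀPB = [1 0; 0 1] + [20.3125 -14.0000; -14.0000 13.0000] = [21.3125 -14.0000; -14.0000 14.0000]
BᵀPA = [41.5000 27.5000; -35.0000 -22.0000]
K = S⁻¹·BᵀPA = [0.8889 0.7521; -1.6111 -0.8193]
A−BK = [0.0556 0.0525; 0.4722 0.0946]
AᵀP(A−BK) = [3.7222 2.1111; 2.1111 1.2918]
P' = Q + AᵀP(A−BK) = [12.9722 1.6111; 1.6111 2.2918]
tr(P') = 15.2640

15.2640


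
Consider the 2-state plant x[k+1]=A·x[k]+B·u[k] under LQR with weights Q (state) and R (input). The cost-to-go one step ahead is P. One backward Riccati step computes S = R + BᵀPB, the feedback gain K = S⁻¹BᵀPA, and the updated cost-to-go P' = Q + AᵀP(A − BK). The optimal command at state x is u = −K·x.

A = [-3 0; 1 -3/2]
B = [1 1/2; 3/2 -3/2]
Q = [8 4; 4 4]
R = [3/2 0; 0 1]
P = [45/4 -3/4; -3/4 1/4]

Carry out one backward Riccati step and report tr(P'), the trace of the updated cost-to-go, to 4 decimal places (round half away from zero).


BᵀP = [10.1250 -0.3750; 6.7500 -0.7500]
S = R + BᵀPB = [3/2 0; 0 1] + [9.5625 5.6250; 5.6250 4.5000] = [11.0625 5.6250; 5.6250 5.5000]
BᵀPA = [-30.7500 0.5625; -21.0000 1.1250]
K = S⁻¹·BᵀPA = [-1.7464 -0.1108; -2.0321 0.3178]
A−BK = [-0.2376 -0.0482; 0.5714 -0.8571]
AᵀP(A−BK) = [9.6244 -0.4815; -0.4815 0.2673]
P' = Q + AᵀP(A−BK) = [17.6244 3.5185; 3.5185 4.2673]
tr(P') = 21.8917

21.8917
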